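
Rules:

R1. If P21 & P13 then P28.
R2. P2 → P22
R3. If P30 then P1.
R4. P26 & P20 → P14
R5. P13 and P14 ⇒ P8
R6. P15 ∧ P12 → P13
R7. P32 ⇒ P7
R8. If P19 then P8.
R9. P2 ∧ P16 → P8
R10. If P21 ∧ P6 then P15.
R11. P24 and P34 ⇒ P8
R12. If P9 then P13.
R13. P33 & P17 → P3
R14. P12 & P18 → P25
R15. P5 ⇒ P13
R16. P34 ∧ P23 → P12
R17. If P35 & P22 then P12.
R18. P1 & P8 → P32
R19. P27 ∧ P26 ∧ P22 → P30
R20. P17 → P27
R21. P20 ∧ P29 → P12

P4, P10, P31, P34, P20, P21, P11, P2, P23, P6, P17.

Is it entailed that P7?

Forward chaining from the given facts derives: P22, P15, P12, P27, P13, P28.
The only rule concluding P7 is R7, which needs P32; that is never established.

No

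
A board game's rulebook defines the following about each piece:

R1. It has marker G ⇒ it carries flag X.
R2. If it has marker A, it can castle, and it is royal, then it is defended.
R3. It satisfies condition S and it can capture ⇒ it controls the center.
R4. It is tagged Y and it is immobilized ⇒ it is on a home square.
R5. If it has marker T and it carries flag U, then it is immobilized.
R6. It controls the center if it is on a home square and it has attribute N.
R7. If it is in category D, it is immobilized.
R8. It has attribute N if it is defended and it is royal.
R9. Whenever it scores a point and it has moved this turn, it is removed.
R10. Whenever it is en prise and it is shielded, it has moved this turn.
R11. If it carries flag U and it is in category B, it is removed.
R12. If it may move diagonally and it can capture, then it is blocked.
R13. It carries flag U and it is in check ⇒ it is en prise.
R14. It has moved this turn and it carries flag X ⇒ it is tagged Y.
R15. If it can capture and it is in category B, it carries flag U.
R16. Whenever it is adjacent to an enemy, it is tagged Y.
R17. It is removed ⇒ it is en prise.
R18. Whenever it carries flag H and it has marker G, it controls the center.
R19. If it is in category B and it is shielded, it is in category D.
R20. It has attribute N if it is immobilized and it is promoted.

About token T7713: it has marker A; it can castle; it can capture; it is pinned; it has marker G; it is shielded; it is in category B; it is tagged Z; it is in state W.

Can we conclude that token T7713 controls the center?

Forward chaining from the given facts derives: carries flag X, carries flag U, is in category D, is immobilized, is removed, is en prise, has moved this turn, is tagged Y, is on a home square.
Rules concluding "it controls the center": R3 needs "it satisfies condition S"; R6 needs "it has attribute N"; R18 needs "it carries flag H" — none of these are established.

No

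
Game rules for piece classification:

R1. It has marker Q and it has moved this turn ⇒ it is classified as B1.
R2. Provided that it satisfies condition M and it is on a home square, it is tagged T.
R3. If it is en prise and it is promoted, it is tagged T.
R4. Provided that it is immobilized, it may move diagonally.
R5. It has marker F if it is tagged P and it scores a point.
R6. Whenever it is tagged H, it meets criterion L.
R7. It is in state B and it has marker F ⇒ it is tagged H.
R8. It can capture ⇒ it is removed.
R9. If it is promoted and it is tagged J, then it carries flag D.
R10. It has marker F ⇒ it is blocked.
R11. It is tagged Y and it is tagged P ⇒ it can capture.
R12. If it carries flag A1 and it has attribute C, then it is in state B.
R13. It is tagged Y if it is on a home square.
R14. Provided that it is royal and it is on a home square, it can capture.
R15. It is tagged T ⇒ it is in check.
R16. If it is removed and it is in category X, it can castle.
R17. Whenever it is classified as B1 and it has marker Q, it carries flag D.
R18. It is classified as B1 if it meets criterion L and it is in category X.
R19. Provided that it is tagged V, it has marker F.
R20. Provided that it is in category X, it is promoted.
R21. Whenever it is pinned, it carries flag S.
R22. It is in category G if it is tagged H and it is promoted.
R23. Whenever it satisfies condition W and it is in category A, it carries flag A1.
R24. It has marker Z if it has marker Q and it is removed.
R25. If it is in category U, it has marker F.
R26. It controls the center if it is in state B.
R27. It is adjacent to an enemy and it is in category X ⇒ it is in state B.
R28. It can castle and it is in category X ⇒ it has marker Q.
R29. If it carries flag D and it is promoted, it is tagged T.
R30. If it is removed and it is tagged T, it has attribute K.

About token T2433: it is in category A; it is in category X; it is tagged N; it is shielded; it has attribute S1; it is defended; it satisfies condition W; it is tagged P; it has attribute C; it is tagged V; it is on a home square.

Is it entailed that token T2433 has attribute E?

No

Forward chaining from the given facts derives: is tagged Y, has marker F, is promoted, carries flag A1, is blocked, can capture, is in state B, controls the center, is tagged H, is removed, can castle, is in category G, has marker Q, meets criterion L, is classified as B1, has marker Z, carries flag D, is tagged T, has attribute K, is in check.
No rule has "it has attribute E" as its conclusion, and it is not among the given facts.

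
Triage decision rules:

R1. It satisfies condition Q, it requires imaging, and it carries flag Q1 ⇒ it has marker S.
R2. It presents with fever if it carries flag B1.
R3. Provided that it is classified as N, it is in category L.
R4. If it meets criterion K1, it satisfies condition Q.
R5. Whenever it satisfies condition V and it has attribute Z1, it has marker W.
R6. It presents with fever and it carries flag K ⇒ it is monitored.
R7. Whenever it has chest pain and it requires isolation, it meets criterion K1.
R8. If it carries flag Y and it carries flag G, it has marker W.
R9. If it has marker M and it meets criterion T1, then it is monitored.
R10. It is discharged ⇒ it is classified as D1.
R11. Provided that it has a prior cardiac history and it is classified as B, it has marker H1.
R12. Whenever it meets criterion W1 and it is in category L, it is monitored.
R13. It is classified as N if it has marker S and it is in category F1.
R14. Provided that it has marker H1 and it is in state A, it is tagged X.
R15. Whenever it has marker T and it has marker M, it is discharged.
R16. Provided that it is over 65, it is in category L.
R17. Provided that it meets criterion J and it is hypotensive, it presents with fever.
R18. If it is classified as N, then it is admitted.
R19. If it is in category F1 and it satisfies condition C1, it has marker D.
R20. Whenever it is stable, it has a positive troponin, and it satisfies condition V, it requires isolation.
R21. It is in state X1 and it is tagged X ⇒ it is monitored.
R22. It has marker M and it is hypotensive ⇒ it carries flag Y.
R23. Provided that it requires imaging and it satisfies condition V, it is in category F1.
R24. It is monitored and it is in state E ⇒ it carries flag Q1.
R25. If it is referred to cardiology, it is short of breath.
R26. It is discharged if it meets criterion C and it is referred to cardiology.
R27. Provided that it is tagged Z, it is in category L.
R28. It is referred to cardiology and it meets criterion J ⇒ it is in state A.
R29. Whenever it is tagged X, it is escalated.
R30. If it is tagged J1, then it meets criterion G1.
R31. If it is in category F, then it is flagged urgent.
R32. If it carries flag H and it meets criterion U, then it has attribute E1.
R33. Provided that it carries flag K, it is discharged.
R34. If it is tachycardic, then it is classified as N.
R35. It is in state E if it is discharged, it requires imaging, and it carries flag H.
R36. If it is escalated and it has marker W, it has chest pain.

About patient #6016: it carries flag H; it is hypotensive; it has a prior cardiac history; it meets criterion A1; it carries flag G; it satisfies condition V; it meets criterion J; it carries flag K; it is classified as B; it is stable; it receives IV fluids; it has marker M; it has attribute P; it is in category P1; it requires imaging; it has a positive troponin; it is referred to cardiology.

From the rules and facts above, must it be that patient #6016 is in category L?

By R11 (it has a prior cardiac history, it is classified as B): it has marker H1.
By R17 (it meets criterion J, it is hypotensive): it presents with fever.
By R20 (it is stable, it has a positive troponin, it satisfies condition V): it requires isolation.
By R22 (it has marker M, it is hypotensive): it carries flag Y.
By R23 (it requires imaging, it satisfies condition V): it is in category F1.
By R28 (it is referred to cardiology, it meets criterion J): it is in state A.
By R33 (it carries flag K): it is discharged.
By R35 (it is discharged, it requires imaging, it carries flag H): it is in state E.
By R6 (it presents with fever, it carries flag K): it is monitored.
By R8 (it carries flag Y, it carries flag G): it has marker W.
By R14 (it has marker H1, it is in state A): it is tagged X.
By R24 (it is monitored, it is in state E): it carries flag Q1.
By R29 (it is tagged X): it is escalated.
By R36 (it is escalated, it has marker W): it has chest pain.
By R7 (it has chest pain, it requires isolation): it meets criterion K1.
By R4 (it meets criterion K1): it satisfies condition Q.
By R1 (it satisfies condition Q, it requires imaging, it carries flag Q1): it has marker S.
By R13 (it has marker S, it is in category F1): it is classified as N.
By R3 (it is classified as N): it is in category L.

Yes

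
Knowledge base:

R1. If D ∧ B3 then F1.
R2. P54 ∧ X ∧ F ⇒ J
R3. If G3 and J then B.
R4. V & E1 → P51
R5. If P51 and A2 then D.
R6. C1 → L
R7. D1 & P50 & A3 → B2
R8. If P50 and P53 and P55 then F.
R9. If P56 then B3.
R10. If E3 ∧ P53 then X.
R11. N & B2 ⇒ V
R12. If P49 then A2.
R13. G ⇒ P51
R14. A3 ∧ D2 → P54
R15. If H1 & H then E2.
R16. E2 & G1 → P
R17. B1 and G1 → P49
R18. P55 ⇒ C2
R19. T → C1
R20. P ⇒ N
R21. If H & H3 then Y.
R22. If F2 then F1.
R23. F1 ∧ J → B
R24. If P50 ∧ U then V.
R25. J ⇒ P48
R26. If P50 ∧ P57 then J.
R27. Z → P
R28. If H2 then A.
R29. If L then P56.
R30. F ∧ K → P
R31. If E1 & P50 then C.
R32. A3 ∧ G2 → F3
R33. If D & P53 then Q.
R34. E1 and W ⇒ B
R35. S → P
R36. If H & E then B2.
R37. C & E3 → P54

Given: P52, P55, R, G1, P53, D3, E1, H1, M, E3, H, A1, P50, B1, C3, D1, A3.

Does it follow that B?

Forward chaining from the given facts derives: B2, F, X, E2, P, P49, C2, N, C, P54, J, V, A2, P48, P51, D, Q.
Rules concluding B: R3 needs G3; R23 needs F1; R34 needs W — none of these are established.

No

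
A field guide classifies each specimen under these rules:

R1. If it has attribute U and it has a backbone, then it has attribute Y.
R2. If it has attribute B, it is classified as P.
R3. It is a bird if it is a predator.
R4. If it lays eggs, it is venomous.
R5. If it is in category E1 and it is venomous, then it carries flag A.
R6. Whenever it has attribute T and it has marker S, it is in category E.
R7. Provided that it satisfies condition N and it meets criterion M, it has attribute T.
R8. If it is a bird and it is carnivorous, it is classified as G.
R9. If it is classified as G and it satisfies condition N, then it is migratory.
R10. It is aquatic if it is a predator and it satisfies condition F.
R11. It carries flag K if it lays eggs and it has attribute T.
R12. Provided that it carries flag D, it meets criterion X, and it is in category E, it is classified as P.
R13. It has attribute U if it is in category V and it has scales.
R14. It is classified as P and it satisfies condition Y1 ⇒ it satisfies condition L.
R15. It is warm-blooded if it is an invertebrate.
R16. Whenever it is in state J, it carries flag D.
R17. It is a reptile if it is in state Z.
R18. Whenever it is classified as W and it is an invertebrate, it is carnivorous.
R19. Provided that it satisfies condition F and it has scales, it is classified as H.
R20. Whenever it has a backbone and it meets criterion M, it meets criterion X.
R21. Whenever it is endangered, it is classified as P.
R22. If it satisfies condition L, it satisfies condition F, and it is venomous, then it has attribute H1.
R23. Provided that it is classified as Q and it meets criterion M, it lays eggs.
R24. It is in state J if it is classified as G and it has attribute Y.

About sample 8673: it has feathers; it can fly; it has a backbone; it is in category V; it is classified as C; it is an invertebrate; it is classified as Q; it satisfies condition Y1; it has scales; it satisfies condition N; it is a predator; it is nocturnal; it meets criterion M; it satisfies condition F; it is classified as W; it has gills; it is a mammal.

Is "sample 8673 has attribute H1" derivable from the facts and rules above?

Forward chaining from the given facts derives: is a bird, has attribute T, is aquatic, has attribute U, is warm-blooded, is carnivorous, is classified as H, meets criterion X, lays eggs, has attribute Y, is venomous, is classified as G, is migratory, carries flag K, is in state J, carries flag D.
The only rule concluding "it has attribute H1" is R22, which needs "it satisfies condition L"; that is never established.

No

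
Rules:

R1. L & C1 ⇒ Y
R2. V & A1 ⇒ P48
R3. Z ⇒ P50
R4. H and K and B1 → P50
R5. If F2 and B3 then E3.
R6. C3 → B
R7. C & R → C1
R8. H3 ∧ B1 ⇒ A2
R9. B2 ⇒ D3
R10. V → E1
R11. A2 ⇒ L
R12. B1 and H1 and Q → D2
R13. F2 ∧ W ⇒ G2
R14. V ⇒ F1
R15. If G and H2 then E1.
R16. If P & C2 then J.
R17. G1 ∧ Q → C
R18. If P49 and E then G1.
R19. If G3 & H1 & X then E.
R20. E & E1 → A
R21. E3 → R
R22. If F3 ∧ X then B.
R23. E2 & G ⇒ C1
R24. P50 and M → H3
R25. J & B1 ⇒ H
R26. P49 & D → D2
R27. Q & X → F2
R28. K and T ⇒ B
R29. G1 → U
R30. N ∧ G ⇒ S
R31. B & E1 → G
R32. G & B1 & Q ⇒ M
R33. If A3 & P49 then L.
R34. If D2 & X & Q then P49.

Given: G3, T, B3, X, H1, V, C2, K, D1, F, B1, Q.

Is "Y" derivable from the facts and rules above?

Forward chaining from the given facts derives: E1, D2, F1, E, A, F2, B, G, M, P49, E3, G1, R, U, C, C1.
The only rule concluding Y is R1, which needs L; that is never established.

No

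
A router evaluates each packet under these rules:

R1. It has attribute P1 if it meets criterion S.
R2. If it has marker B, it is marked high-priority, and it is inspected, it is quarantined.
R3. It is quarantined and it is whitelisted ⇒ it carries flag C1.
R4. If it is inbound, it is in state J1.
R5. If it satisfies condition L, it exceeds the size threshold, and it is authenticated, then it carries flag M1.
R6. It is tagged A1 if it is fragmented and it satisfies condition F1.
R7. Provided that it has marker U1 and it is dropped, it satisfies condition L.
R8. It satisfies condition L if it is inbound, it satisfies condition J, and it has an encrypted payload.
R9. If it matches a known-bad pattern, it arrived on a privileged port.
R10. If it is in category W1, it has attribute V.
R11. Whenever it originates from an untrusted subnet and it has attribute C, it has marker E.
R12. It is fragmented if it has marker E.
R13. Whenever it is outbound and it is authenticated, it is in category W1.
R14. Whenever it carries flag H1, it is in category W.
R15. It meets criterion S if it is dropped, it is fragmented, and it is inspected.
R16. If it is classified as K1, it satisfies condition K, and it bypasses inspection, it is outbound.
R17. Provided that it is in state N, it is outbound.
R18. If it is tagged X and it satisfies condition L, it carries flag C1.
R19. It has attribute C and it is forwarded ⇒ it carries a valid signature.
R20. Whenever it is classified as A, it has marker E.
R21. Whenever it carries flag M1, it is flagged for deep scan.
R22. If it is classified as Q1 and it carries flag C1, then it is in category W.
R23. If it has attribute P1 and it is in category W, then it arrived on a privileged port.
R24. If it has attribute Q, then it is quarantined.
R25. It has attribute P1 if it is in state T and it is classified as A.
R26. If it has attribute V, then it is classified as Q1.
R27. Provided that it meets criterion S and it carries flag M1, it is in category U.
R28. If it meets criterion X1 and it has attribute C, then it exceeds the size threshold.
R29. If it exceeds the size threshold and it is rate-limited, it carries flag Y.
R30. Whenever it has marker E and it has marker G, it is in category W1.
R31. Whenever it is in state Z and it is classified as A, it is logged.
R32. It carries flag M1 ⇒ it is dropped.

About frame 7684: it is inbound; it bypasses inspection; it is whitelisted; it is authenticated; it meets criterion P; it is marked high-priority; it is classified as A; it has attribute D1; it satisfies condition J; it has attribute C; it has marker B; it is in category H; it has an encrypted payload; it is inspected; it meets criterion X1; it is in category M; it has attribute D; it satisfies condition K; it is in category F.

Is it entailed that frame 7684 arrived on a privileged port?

No

Forward chaining from the given facts derives: is quarantined, carries flag C1, is in state J1, satisfies condition L, has marker E, exceeds the size threshold, carries flag M1, is fragmented, is flagged for deep scan, is dropped, meets criterion S, is in category U, has attribute P1.
Rules concluding "it arrived on a privileged port": R9 needs "it matches a known-bad pattern"; R23 needs "it is in category W" — none of these are established.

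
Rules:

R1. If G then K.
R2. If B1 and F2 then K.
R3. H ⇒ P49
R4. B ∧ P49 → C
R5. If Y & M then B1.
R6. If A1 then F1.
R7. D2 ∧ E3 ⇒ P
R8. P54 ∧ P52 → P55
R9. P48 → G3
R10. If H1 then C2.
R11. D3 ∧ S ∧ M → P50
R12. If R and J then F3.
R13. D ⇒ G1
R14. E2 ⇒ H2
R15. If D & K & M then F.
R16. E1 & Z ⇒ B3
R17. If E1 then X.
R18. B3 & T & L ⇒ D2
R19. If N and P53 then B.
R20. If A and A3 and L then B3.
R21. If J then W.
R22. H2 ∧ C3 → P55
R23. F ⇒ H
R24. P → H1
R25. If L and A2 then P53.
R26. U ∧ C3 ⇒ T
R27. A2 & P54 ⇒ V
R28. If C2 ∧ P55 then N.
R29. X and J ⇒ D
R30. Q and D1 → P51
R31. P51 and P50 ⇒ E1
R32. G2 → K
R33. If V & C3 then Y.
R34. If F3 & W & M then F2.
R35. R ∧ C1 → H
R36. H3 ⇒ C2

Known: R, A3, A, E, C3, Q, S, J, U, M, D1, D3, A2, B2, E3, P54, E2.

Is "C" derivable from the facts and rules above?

No

Forward chaining from the given facts derives: P50, F3, H2, W, P55, T, V, P51, E1, Y, F2, B1, X, D, K, G1, F, H, P49.
The only rule concluding C is R4, which needs B; that is never established.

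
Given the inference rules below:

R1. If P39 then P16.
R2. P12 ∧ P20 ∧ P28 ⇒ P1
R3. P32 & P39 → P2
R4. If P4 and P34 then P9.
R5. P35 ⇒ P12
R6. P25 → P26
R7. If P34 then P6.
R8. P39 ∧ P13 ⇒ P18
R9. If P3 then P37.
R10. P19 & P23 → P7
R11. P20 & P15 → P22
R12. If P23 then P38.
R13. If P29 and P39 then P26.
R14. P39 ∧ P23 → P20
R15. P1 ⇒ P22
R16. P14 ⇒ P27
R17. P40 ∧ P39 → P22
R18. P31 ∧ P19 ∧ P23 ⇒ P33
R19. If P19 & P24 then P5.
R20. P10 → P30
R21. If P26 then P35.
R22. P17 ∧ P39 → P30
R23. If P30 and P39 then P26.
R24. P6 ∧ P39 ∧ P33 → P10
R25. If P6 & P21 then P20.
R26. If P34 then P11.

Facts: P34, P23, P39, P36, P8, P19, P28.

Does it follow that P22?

No

Forward chaining from the given facts derives: P16, P6, P7, P38, P20, P11.
Rules concluding P22: R11 needs P15; R15 needs P1; R17 needs P40 — none of these are established.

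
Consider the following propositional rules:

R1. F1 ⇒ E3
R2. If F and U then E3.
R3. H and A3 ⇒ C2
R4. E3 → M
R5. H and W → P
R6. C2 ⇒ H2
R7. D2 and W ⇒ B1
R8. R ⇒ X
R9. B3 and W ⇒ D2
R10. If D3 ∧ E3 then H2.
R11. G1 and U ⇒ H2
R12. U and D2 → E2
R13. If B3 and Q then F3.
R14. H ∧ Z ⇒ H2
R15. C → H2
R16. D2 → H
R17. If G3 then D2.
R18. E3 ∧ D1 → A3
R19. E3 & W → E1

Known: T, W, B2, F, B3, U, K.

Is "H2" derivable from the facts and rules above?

Forward chaining from the given facts derives: E3, M, D2, E2, H, E1, P, B1.
Rules concluding H2: R6 needs C2; R10 needs D3; R11 needs G1; R14 needs Z; R15 needs C — none of these are established.

No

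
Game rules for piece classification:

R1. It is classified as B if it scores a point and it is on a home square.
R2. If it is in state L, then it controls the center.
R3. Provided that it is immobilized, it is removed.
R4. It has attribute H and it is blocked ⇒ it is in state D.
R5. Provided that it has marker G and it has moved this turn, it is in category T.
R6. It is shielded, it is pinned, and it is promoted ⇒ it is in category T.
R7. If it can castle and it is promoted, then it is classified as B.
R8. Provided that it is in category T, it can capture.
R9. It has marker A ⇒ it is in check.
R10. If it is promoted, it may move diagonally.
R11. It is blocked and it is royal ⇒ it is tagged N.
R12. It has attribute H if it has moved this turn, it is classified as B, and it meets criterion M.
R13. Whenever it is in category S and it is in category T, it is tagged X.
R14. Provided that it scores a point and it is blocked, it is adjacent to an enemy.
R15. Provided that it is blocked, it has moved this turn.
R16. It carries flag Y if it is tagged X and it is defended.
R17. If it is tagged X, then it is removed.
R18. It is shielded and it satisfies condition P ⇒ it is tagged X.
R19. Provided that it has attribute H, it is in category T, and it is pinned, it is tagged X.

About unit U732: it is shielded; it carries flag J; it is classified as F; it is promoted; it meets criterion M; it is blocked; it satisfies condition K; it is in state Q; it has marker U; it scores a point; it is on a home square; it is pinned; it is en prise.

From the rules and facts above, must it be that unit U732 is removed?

By R1 (it scores a point, it is on a home square): it is classified as B.
By R6 (it is shielded, it is pinned, it is promoted): it is in category T.
By R15 (it is blocked): it has moved this turn.
By R12 (it has moved this turn, it is classified as B, it meets criterion M): it has attribute H.
By R19 (it has attribute H, it is in category T, it is pinned): it is tagged X.
By R17 (it is tagged X): it is removed.

Yes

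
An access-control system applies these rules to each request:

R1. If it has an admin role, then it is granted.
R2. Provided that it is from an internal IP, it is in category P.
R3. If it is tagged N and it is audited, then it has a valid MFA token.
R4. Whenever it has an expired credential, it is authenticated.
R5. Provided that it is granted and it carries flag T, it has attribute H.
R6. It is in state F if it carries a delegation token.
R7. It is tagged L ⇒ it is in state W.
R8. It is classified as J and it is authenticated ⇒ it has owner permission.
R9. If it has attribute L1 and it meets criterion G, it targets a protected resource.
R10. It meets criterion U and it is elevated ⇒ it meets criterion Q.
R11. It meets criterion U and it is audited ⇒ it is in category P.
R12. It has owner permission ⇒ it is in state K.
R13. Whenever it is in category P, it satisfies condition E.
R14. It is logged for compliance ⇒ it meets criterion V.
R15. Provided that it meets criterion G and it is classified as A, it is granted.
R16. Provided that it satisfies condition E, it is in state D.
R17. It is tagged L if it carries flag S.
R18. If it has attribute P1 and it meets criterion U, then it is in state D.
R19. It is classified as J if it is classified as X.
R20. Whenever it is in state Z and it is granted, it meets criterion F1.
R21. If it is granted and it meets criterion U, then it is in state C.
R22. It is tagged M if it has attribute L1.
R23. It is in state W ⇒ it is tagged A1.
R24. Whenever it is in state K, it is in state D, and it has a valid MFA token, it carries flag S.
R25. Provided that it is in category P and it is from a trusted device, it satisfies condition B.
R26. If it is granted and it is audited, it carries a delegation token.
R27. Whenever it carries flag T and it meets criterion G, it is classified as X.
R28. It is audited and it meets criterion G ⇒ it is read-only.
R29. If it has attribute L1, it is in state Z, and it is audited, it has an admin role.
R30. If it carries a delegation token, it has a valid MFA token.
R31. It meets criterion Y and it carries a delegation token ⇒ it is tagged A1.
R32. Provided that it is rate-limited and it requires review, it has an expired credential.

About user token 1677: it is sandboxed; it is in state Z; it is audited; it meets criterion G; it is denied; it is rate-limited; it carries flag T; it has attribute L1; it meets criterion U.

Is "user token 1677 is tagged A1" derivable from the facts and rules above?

No

Forward chaining from the given facts derives: targets a protected resource, is in category P, satisfies condition E, is in state D, is tagged M, is classified as X, is read-only, has an admin role, is granted, has attribute H, is classified as J, meets criterion F1, is in state C, carries a delegation token, has a valid MFA token, is in state F.
Rules concluding "it is tagged A1": R23 needs "it is in state W"; R31 needs "it meets criterion Y" — none of these are established.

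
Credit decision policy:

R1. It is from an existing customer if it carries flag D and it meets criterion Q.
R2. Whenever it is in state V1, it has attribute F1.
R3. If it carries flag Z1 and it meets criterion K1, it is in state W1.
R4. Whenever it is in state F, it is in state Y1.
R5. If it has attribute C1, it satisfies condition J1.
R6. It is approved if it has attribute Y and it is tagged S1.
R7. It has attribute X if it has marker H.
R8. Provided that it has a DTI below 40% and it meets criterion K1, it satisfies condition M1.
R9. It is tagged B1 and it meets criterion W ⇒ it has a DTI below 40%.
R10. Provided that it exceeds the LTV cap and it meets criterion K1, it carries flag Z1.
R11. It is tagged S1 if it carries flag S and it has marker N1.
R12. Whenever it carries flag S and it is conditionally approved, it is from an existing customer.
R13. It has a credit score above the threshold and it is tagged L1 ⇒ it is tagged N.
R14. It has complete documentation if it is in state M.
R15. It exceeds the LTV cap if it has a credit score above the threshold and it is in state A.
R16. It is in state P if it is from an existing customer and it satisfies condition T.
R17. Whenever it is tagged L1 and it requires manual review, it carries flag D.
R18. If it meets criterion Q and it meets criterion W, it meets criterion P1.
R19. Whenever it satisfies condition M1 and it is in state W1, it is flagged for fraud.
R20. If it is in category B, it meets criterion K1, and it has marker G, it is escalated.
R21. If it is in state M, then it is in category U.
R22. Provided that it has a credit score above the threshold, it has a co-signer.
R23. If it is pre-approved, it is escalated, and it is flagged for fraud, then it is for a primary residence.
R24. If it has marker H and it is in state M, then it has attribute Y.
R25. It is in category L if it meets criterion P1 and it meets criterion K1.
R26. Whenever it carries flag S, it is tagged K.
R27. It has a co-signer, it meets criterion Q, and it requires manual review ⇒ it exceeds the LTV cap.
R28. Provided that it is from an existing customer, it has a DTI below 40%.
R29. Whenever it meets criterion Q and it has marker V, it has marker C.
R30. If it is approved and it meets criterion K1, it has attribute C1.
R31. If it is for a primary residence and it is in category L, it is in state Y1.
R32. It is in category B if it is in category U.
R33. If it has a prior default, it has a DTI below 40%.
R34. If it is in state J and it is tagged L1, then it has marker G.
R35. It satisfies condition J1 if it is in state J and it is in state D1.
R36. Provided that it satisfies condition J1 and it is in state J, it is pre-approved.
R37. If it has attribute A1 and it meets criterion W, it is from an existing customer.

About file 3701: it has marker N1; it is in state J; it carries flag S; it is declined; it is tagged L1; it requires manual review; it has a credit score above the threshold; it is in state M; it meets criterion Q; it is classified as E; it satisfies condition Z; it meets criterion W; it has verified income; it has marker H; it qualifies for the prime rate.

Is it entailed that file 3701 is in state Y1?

No

Forward chaining from the given facts derives: has attribute X, is tagged S1, is tagged N, has complete documentation, carries flag D, meets criterion P1, is in category U, has a co-signer, has attribute Y, is tagged K, exceeds the LTV cap, is in category B, has marker G, is from an existing customer, is approved, has a DTI below 40%.
Rules concluding "it is in state Y1": R4 needs "it is in state F"; R31 needs "it is for a primary residence" — none of these are established.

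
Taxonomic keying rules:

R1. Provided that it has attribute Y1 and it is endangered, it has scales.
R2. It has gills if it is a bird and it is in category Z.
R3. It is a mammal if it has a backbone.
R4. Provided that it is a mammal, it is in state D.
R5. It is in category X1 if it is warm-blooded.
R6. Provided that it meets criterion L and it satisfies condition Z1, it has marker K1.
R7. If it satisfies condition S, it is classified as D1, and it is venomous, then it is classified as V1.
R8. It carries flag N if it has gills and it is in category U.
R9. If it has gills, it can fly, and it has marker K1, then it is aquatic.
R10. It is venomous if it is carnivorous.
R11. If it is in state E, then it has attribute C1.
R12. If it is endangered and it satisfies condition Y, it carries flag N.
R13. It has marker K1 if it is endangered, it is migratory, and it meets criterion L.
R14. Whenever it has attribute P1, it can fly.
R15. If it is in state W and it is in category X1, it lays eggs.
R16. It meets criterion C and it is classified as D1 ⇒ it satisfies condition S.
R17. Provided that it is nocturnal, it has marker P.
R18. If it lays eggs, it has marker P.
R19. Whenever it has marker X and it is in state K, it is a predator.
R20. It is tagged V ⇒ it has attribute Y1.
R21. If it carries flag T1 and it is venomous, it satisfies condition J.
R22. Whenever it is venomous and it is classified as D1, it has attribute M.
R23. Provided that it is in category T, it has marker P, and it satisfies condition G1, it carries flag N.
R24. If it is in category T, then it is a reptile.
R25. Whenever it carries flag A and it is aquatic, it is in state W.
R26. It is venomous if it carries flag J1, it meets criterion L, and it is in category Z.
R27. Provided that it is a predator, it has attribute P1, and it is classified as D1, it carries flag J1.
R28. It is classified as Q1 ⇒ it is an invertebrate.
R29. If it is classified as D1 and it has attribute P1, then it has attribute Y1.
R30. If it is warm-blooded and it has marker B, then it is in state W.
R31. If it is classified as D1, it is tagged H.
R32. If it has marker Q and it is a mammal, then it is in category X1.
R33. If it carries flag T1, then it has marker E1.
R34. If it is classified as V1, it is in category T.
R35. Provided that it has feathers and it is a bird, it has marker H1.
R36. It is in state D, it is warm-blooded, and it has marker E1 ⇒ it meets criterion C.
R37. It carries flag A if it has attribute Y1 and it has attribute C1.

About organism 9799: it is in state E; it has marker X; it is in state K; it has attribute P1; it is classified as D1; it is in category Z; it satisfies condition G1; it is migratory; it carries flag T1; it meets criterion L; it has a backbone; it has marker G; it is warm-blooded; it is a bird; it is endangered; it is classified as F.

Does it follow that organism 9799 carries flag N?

Yes

By R2 (it is a bird, it is in category Z): it has gills.
By R3 (it has a backbone): it is a mammal.
By R4 (it is a mammal): it is in state D.
By R5 (it is warm-blooded): it is in category X1.
By R11 (it is in state E): it has attribute C1.
By R13 (it is endangered, it is migratory, it meets criterion L): it has marker K1.
By R14 (it has attribute P1): it can fly.
By R19 (it has marker X, it is in state K): it is a predator.
By R27 (it is a predator, it has attribute P1, it is classified as D1): it carries flag J1.
By R29 (it is classified as D1, it has attribute P1): it has attribute Y1.
By R33 (it carries flag T1): it has marker E1.
By R36 (it is in state D, it is warm-blooded, it has marker E1): it meets criterion C.
By R37 (it has attribute Y1, it has attribute C1): it carries flag A.
By R9 (it has gills, it can fly, it has marker K1): it is aquatic.
By R16 (it meets criterion C, it is classified as D1): it satisfies condition S.
By R25 (it carries flag A, it is aquatic): it is in state W.
By R26 (it carries flag J1, it meets criterion L, it is in category Z): it is venomous.
By R7 (it satisfies condition S, it is classified as D1, it is venomous): it is classified as V1.
By R15 (it is in state W, it is in category X1): it lays eggs.
By R18 (it lays eggs): it has marker P.
By R34 (it is classified as V1): it is in category T.
By R23 (it is in category T, it has marker P, it satisfies condition G1): it carries flag N.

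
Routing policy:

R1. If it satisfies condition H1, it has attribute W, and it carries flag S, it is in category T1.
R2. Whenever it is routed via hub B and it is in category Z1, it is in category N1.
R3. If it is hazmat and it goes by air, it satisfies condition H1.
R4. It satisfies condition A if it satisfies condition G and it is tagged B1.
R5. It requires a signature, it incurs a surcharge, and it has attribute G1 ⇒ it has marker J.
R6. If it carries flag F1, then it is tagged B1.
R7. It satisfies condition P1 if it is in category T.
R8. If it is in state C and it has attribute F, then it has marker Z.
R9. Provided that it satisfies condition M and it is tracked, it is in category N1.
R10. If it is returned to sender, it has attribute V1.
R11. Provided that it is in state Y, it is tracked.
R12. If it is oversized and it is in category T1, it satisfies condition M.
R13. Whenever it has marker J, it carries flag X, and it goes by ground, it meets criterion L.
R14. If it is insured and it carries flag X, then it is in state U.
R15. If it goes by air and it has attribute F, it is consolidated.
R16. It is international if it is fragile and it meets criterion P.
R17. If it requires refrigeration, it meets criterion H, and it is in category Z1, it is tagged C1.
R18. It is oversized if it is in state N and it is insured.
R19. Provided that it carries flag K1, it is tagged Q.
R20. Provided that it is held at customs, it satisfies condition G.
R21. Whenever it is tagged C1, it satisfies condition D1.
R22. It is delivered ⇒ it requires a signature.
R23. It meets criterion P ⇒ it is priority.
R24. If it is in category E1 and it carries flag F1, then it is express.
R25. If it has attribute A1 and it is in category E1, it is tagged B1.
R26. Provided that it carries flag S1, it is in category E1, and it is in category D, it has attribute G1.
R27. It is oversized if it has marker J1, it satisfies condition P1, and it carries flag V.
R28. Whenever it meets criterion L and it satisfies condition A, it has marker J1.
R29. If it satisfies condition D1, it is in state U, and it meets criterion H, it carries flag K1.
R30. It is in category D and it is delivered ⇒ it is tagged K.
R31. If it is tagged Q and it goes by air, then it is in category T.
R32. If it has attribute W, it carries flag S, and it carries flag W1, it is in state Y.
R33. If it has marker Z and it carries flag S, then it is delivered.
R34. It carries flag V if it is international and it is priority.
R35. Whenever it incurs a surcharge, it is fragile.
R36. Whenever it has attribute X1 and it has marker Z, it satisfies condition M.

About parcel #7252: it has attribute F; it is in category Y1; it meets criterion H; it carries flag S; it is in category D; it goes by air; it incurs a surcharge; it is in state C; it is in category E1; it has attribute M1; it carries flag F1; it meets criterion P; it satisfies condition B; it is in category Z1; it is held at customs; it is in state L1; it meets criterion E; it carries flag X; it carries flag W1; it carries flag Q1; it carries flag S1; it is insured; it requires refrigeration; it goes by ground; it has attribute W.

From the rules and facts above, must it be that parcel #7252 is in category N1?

No

Forward chaining from the given facts derives: is tagged B1, has marker Z, is in state U, is consolidated, is tagged C1, satisfies condition G, satisfies condition D1, is priority, is express, has attribute G1, carries flag K1, is in state Y, is delivered, is fragile, satisfies condition A, is tracked, is international, is tagged Q, requires a signature, is tagged K, is in category T, carries flag V, has marker J, satisfies condition P1, meets criterion L, has marker J1, is oversized.
Rules concluding "it is in category N1": R2 needs "it is routed via hub B"; R9 needs "it satisfies condition M" — none of these are established.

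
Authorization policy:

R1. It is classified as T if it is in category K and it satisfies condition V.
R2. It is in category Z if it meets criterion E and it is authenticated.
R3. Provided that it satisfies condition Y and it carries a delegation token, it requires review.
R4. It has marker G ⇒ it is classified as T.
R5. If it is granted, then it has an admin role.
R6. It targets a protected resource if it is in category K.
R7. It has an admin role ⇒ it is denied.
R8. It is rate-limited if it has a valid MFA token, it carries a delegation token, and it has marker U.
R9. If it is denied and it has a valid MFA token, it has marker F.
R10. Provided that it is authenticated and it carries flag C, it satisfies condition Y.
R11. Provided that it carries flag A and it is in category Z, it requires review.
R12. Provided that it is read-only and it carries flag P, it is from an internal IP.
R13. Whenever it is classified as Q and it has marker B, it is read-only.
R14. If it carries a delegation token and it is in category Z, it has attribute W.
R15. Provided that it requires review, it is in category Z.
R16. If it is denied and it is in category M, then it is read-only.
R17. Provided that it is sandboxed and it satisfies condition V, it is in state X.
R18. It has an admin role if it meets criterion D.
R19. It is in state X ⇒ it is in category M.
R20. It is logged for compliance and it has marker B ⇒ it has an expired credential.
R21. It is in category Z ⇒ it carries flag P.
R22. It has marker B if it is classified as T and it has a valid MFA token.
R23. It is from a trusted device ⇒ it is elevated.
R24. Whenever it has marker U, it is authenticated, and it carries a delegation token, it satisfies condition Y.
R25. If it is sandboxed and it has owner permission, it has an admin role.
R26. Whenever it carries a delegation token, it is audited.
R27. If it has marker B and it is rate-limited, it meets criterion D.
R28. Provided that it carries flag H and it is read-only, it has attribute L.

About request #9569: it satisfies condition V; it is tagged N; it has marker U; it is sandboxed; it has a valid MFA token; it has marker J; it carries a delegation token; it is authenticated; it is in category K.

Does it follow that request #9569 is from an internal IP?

By R1 (it is in category K, it satisfies condition V): it is classified as T.
By R8 (it has a valid MFA token, it carries a delegation token, it has marker U): it is rate-limited.
By R17 (it is sandboxed, it satisfies condition V): it is in state X.
By R19 (it is in state X): it is in category M.
By R22 (it is classified as T, it has a valid MFA token): it has marker B.
By R24 (it has marker U, it is authenticated, it carries a delegation token): it satisfies condition Y.
By R27 (it has marker B, it is rate-limited): it meets criterion D.
By R3 (it satisfies condition Y, it carries a delegation token): it requires review.
By R15 (it requires review): it is in category Z.
By R18 (it meets criterion D): it has an admin role.
By R21 (it is in category Z): it carries flag P.
By R7 (it has an admin role): it is denied.
By R16 (it is denied, it is in category M): it is read-only.
By R12 (it is read-only, it carries flag P): it is from an internal IP.

Yes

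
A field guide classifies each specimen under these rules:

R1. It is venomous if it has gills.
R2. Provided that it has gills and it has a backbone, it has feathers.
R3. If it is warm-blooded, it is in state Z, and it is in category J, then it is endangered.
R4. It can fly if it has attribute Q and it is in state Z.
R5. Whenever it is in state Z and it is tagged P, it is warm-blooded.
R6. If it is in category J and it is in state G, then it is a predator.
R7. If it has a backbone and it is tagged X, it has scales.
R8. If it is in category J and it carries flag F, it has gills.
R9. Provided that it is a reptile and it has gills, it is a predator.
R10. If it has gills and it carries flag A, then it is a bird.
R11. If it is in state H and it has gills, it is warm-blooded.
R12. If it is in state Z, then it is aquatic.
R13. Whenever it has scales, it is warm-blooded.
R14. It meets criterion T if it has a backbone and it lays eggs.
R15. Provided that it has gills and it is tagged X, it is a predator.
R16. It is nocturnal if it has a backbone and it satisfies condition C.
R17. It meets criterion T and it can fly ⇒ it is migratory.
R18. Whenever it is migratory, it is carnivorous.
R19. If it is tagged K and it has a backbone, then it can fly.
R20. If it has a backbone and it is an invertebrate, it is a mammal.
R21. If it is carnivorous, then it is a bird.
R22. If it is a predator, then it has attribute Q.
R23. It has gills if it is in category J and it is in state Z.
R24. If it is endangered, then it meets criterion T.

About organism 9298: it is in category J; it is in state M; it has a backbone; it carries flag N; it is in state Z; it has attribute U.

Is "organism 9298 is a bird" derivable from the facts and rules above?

Forward chaining from the given facts derives: is aquatic, has gills, is venomous, has feathers.
Rules concluding "it is a bird": R10 needs "it carries flag A"; R21 needs "it is carnivorous" — none of these are established.

No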